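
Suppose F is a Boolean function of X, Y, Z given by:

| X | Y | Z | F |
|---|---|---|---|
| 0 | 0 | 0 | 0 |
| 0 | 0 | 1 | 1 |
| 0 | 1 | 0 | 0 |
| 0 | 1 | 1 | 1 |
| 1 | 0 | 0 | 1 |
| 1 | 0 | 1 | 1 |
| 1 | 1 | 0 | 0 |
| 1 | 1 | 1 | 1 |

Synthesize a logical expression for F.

The 0-rows are (0,0,0), (0,1,0), (1,1,0). Take each as a conjunction (¬X·¬Y·¬Z, ¬X·Y·¬Z, X·Y·¬Z), form their disjunction, and complement — that gives a formula that is 1 everywhere F is.

F(X, Y, Z) = not ((((not X and not Y) and not Z) or ((not X and Y) and not Z)) or ((X and Y) and not Z))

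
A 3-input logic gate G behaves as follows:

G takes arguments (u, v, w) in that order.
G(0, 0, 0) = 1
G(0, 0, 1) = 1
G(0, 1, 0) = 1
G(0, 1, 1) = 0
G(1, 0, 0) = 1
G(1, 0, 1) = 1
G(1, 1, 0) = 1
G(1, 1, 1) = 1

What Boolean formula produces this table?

G(u, v, w) = ¬((¬u ∧ v) ∧ w)

G is 0 on exactly one input, (0,1,1), whose minterm is ¬u·v·w. So G is the negation of that single conjunction.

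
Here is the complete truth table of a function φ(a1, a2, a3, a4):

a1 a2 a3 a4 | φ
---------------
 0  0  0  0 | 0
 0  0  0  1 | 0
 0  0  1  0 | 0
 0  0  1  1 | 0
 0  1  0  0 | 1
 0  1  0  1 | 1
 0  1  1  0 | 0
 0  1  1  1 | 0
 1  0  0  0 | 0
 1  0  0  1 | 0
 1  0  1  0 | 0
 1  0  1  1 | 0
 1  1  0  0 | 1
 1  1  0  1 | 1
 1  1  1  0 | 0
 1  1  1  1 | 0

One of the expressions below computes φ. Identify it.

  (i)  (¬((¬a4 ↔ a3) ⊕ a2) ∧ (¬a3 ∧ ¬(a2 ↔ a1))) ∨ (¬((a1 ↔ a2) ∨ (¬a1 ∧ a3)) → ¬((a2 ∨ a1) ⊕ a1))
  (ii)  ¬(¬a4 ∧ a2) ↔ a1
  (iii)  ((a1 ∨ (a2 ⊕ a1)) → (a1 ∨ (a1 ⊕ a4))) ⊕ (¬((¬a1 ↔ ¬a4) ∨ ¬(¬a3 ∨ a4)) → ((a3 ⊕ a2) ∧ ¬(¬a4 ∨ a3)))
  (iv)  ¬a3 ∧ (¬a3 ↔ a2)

(i) disagrees with φ on (0,0,0,0) (formula → 1, table → 0); rule it out.
(ii) disagrees with φ on (0,1,0,1) (formula → 0, table → 1); rule it out.
(iii) disagrees with φ on (0,0,0,1) (formula → 1, table → 0); rule it out.
Only (iv) survives; checking it on all 16 rows confirms it matches φ.

iv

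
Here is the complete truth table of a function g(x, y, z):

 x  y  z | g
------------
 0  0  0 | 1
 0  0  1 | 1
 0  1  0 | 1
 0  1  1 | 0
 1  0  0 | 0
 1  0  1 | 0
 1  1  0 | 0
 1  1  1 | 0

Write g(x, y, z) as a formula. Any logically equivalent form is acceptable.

g=1 on 3 inputs: (0,0,0), (0,0,1), (0,1,0). Reading each as a conjunction of literals (¬x·¬y·¬z, ¬x·¬y·z, ¬x·y·¬z) and taking the OR gives the canonical DNF.

g(x, y, z) = (((~x & ~y) & ~z) | ((~x & ~y) & z)) | ((~x & y) & ~z)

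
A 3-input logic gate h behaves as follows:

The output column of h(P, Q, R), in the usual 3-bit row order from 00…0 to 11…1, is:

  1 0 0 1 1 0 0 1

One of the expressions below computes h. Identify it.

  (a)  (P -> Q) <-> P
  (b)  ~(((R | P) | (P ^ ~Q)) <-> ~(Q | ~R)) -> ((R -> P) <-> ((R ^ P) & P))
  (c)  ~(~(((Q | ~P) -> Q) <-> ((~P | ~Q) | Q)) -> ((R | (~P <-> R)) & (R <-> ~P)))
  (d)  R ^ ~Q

d

(a): at (0,0,0) it gives 0, but h = 1 — eliminated.
(b): at (0,0,0) it gives 0, but h = 1 — eliminated.
(c): at (0,1,1) it gives 0, but h = 1 — eliminated.
Only (d) survives; checking it on all 8 rows confirms it matches h.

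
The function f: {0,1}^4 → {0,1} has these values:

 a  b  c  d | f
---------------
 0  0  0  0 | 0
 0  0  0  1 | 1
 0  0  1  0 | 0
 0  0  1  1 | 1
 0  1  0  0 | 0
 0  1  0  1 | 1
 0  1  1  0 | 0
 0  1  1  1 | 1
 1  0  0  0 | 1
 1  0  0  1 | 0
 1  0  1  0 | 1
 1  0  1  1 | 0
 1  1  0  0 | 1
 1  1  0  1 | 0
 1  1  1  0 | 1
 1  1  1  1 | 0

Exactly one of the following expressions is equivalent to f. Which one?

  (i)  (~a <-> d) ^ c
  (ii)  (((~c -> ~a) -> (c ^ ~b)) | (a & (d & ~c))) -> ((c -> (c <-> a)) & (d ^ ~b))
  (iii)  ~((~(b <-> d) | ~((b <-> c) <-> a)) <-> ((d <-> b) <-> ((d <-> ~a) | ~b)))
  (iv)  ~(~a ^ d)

iv

(i): at (0,0,1,0) it gives 1, but f = 0 — eliminated.
(ii): at (0,0,0,0) it gives 1, but f = 0 — eliminated.
(iii): at (0,0,1,0) it gives 1, but f = 0 — eliminated.
That leaves (iv). Evaluating it on every row reproduces the table of f exactly.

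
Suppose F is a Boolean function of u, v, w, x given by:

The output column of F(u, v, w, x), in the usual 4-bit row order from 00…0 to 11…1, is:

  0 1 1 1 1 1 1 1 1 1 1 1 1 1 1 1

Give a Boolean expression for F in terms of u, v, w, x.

F(u, v, w, x) = (((u' · v') · w') · x')'

Only row (0,0,0,0) gives 0. So F is 1 everywhere except there — the complement of the minterm ¬u·¬v·¬w·¬x.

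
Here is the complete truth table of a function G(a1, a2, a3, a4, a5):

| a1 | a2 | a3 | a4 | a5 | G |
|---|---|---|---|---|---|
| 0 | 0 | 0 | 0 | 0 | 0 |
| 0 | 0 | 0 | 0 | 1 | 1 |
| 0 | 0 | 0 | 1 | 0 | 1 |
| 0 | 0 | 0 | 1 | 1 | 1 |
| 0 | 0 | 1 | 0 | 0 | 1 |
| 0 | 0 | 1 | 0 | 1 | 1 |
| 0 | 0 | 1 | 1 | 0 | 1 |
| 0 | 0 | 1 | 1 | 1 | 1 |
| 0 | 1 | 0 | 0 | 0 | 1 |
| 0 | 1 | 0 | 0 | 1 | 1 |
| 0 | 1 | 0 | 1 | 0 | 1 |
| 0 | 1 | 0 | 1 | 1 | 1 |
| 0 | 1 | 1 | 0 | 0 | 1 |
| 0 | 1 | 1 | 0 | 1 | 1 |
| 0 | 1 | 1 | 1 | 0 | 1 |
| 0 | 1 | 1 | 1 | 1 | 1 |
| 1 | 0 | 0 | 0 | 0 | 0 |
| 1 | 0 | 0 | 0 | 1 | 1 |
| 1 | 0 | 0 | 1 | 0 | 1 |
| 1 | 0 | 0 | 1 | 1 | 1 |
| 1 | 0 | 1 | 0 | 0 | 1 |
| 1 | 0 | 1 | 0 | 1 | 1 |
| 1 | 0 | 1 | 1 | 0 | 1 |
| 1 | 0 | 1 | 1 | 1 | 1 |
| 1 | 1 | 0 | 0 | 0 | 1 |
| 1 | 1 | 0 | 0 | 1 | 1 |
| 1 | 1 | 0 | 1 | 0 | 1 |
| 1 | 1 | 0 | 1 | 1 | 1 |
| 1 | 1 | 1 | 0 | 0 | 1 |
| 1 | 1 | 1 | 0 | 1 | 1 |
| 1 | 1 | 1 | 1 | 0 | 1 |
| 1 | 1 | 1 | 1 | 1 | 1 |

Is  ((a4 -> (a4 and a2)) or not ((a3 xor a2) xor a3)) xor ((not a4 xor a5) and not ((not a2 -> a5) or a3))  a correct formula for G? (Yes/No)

Check the formula against G row by row:
  a1=0, a2=0, a3=0, a4=0, a5=0: formula gives 0, G = 0 ✓
  a1=0, a2=0, a3=0, a4=0, a5=1: formula gives 1, G = 1 ✓
  a1=0, a2=0, a3=0, a4=1, a5=0: formula gives 1, G = 1 ✓
  a1=0, a2=0, a3=0, a4=1, a5=1: formula gives 1, G = 1 ✓
  … (the remaining 28 rows also agree.)
All 32 rows match — the expression computes G exactly.

Yes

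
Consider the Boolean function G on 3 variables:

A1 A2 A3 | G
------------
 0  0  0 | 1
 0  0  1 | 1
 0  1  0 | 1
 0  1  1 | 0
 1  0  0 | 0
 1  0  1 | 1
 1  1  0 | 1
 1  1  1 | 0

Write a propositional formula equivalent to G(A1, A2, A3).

There are just 3 zero rows: (0,1,1), (1,0,0), (1,1,1). Their minterms are ¬A1·A2·A3, A1·¬A2·¬A3, A1·A2·A3; the OR of those covers precisely the 0-outputs, and negating it yields G.

G(A1, A2, A3) = not ((((not A1 and A2) and A3) or ((A1 and not A2) and not A3)) or ((A1 and A2) and A3))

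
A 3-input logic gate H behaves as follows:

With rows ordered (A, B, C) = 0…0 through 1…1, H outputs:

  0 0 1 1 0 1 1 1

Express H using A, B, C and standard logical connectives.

There are just 3 zero rows: (0,0,0), (0,0,1), (1,0,0). Their minterms are ¬A·¬B·¬C, ¬A·¬B·C, A·¬B·¬C; the OR of those covers precisely the 0-outputs, and negating it yields H.

H(A, B, C) = ((((A' · B') · C') + ((A' · B') · C)) + ((A · B') · C'))'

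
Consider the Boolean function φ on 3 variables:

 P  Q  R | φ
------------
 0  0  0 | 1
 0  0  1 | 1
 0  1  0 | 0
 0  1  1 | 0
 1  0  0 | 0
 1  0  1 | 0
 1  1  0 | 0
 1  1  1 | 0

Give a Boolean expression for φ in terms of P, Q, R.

φ(P, Q, R) = ((¬P ∧ ¬Q) ∧ ¬R) ∨ ((¬P ∧ ¬Q) ∧ R)

The 1-rows are (0,0,0), (0,0,1). Each contributes one minterm — ¬P·¬Q·¬R; ¬P·¬Q·R — and their disjunction is a sum-of-products form of φ.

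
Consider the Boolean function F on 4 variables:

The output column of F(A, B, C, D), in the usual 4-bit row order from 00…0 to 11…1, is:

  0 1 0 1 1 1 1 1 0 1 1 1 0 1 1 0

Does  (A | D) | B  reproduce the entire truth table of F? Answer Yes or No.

No

Check the formula against F row by row:
  A=0, B=0, C=0, D=0: formula gives 0, F = 0 ✓
  A=0, B=0, C=0, D=1: formula gives 1, F = 1 ✓
  A=0, B=0, C=1, D=0: formula gives 0, F = 0 ✓
  A=0, B=0, C=1, D=1: formula gives 1, F = 1 ✓
  …
  A=1, B=0, C=0, D=0: formula gives 1, but F = 0 ✗
Since they disagree at (1,0,0,0), the expression is not a correct formula for F.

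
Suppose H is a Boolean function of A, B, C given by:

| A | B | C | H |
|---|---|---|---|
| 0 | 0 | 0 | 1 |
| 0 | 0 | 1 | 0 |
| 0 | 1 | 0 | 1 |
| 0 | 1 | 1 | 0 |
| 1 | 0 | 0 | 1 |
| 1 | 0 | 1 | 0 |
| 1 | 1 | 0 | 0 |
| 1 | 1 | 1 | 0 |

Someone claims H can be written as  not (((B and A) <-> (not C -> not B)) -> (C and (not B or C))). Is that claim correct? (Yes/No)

No

Test each input against both H and the formula:
  A=0, B=0, C=0: formula gives 0, but H = 1 ✗
Row (0,0,0) is a counterexample, so the formula is not equivalent to H.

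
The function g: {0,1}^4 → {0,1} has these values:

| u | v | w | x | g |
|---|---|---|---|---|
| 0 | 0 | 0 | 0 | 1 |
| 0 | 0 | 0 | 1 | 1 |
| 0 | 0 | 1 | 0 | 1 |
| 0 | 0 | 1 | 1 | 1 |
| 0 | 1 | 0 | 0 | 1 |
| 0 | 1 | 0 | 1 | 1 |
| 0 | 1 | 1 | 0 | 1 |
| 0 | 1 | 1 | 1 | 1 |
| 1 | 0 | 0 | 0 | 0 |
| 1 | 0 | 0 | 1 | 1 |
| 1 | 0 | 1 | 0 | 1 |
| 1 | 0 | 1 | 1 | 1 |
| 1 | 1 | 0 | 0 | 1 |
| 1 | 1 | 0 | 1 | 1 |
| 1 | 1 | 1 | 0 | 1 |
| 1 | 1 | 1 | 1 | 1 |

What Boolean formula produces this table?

g(u, v, w, x) = (((u · v') · w') · x')'

g is 0 on exactly one input, (1,0,0,0), whose minterm is u·¬v·¬w·¬x. So g is the negation of that single conjunction.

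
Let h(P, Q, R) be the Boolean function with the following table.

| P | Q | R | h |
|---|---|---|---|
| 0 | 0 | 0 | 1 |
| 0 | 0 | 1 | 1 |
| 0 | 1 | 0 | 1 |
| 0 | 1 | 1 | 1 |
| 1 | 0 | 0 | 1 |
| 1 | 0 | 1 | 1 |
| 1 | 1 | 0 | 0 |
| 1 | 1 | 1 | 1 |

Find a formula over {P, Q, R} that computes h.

h(P, Q, R) = ((P · Q) · R')'

Only row (1,1,0) gives 0. So h is 1 everywhere except there — the complement of the minterm P·Q·¬R.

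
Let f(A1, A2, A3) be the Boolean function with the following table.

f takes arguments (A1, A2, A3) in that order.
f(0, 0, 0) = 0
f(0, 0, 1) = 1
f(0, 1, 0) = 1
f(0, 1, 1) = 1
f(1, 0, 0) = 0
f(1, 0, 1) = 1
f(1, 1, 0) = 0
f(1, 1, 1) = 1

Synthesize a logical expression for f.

The 0-rows are (0,0,0), (1,0,0), (1,1,0). Take each as a conjunction (¬A1·¬A2·¬A3, A1·¬A2·¬A3, A1·A2·¬A3), form their disjunction, and complement — that gives a formula that is 1 everywhere f is.

f(A1, A2, A3) = ¬((((¬A1 ∧ ¬A2) ∧ ¬A3) ∨ ((A1 ∧ ¬A2) ∧ ¬A3)) ∨ ((A1 ∧ A2) ∧ ¬A3))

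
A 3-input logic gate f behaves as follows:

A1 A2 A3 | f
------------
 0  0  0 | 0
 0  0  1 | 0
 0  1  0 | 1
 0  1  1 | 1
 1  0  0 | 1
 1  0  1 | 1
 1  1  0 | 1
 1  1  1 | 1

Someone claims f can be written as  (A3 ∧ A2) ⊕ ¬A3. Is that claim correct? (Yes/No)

No

Evaluate (A3 ∧ A2) ⊕ ¬A3 on each row and compare to f:
  A1=0, A2=0, A3=0: formula gives 1, but f = 0 ✗
Since they disagree at (0,0,0), the expression is not a correct formula for f.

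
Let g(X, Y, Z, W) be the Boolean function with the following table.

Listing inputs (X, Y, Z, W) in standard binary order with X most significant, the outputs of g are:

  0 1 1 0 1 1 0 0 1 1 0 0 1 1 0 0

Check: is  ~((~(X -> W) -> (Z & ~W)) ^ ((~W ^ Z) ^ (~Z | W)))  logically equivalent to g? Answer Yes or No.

Test each input against both g and the formula:
  X=0, Y=0, Z=0, W=0: formula gives 0, g = 0 ✓
  X=0, Y=0, Z=0, W=1: formula gives 1, g = 1 ✓
  X=0, Y=0, Z=1, W=0: formula gives 0, but g = 1 ✗
A single disagreement suffices: at (0,0,1,0) they differ, so the formula does not compute g.

No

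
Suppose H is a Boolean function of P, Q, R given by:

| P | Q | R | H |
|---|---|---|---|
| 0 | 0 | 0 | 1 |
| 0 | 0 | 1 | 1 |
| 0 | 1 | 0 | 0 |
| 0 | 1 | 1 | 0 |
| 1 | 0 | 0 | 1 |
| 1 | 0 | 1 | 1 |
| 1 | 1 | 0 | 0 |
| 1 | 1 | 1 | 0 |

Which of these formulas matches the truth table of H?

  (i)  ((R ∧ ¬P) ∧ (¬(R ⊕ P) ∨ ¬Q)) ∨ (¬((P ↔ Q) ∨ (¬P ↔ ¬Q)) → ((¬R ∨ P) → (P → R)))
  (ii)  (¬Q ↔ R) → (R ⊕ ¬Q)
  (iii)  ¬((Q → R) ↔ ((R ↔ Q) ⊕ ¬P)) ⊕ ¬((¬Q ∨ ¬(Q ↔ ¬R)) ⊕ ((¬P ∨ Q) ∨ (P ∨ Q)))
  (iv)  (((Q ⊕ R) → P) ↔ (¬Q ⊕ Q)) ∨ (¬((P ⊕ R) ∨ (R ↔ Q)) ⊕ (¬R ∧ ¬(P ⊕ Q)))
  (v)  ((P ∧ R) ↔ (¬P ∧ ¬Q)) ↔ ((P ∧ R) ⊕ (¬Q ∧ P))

v

(i) disagrees with H on (0,1,0) (formula → 1, table → 0); rule it out.
(ii) disagrees with H on (0,0,1) (formula → 0, table → 1); rule it out.
(iii) disagrees with H on (0,0,0) (formula → 0, table → 1); rule it out.
(iv) disagrees with H on (0,0,1) (formula → 0, table → 1); rule it out.
Only (v) survives; checking it on all 8 rows confirms it matches H.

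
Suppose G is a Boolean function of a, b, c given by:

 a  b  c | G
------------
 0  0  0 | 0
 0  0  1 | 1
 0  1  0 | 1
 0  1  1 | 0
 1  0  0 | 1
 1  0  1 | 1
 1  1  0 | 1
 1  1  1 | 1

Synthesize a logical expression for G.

The 0-rows are (0,0,0), (0,1,1). Take each as a conjunction (¬a·¬b·¬c, ¬a·b·c), form their disjunction, and complement — that gives a formula that is 1 everywhere G is.

G(a, b, c) = ¬(((¬a ∧ ¬b) ∧ ¬c) ∨ ((¬a ∧ b) ∧ c))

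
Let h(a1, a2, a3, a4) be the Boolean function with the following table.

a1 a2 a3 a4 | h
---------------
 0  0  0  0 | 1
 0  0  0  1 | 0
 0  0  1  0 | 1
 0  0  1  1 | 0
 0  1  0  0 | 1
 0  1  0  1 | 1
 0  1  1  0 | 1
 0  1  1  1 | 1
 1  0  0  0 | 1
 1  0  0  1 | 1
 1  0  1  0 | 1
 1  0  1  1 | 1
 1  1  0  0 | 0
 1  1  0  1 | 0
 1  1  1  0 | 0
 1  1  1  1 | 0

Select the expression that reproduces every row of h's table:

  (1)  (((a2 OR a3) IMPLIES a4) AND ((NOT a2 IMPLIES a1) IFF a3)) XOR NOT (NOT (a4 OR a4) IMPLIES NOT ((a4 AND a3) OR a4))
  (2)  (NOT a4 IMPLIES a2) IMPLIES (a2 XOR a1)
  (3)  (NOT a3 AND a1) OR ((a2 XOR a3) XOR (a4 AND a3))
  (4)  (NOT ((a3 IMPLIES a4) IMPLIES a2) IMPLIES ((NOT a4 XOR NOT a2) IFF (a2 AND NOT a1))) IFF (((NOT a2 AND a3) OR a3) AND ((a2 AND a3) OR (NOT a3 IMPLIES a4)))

(1): at (0,0,0,1) it gives 1, but h = 0 — eliminated.
(3): at (0,0,0,0) it gives 0, but h = 1 — eliminated.
(4): at (0,0,0,0) it gives 0, but h = 1 — eliminated.
(2) is the remaining candidate, and it agrees with h on all 16 inputs.

2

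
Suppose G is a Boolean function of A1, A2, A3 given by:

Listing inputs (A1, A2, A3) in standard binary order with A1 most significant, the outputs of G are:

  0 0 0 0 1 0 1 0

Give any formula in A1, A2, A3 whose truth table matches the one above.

Collect the rows where G=1 — (1,0,0), (1,1,0) — and write one minterm per row: A1·¬A2·¬A3, A1·A2·¬A3. Their union (logical OR) reproduces the table exactly.

G(A1, A2, A3) = ((A1 · A2') · A3') + ((A1 · A2) · A3')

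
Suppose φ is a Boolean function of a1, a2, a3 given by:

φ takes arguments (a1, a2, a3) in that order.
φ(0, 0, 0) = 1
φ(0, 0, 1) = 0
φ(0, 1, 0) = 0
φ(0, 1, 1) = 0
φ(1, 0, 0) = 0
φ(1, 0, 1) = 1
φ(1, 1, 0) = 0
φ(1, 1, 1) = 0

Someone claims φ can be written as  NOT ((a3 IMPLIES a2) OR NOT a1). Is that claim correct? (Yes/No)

No

Check the formula against φ row by row:
  a1=0, a2=0, a3=0: formula gives 0, but φ = 1 ✗
A single disagreement suffices: at (0,0,0) they differ, so the formula does not compute φ.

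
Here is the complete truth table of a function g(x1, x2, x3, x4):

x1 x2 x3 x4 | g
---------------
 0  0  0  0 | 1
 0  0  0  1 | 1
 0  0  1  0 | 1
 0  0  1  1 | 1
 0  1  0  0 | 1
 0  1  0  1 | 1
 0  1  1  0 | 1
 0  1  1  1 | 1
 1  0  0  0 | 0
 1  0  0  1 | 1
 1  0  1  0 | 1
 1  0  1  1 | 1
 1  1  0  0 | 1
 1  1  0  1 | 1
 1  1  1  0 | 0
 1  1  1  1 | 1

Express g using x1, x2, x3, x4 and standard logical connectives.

The 0-rows are (1,0,0,0), (1,1,1,0). Take each as a conjunction (x1·¬x2·¬x3·¬x4, x1·x2·x3·¬x4), form their disjunction, and complement — that gives a formula that is 1 everywhere g is.

g(x1, x2, x3, x4) = NOT ((((x1 AND NOT x2) AND NOT x3) AND NOT x4) OR (((x1 AND x2) AND x3) AND NOT x4))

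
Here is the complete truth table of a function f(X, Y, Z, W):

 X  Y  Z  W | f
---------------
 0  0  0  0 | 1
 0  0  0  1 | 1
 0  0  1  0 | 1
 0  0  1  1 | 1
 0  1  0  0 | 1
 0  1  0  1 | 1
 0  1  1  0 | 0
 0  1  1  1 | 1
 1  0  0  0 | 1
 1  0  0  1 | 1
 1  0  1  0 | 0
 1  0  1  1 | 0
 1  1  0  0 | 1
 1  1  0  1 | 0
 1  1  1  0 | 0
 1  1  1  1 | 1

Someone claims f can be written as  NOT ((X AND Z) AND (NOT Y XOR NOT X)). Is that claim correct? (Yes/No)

No

Evaluate NOT ((X AND Z) AND (NOT Y XOR NOT X)) on each row and compare to f:
  X=0, Y=0, Z=0, W=0: formula gives 1, f = 1 ✓
  X=0, Y=0, Z=0, W=1: formula gives 1, f = 1 ✓
  X=0, Y=0, Z=1, W=0: formula gives 1, f = 1 ✓
  X=0, Y=0, Z=1, W=1: formula gives 1, f = 1 ✓
  …
  X=0, Y=1, Z=1, W=0: formula gives 1, but f = 0 ✗
A single disagreement suffices: at (0,1,1,0) they differ, so the formula does not compute f.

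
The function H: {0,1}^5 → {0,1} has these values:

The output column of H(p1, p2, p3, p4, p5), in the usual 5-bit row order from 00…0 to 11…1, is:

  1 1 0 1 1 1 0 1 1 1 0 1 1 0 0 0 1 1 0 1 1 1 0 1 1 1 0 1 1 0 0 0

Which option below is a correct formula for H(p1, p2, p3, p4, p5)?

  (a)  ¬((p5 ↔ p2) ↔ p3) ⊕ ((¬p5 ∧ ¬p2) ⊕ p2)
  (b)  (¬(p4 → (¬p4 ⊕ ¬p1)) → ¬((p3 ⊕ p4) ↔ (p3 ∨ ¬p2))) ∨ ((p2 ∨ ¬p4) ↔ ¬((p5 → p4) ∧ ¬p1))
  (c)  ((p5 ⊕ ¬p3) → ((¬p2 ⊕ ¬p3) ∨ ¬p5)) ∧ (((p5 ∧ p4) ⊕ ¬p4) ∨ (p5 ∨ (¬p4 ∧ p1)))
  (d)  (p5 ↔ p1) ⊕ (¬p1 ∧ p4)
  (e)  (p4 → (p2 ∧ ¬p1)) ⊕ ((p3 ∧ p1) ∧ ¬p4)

(a): at (0,0,0,0,0) it gives 0, but H = 1 — eliminated.
(b): at (0,0,0,1,0) it gives 1, but H = 0 — eliminated.
(d): at (0,0,0,0,1) it gives 0, but H = 1 — eliminated.
(e): at (0,0,0,1,1) it gives 0, but H = 1 — eliminated.
(c) is the remaining candidate, and it agrees with H on all 32 inputs.

c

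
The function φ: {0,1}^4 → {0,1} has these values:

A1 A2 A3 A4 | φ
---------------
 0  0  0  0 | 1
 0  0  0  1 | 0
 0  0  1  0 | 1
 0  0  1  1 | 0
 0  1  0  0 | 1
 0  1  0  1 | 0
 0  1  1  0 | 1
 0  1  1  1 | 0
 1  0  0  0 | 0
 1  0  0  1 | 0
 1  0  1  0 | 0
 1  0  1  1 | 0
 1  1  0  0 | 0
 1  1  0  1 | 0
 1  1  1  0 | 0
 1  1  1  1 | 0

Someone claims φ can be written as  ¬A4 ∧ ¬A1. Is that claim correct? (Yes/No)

Evaluate ¬A4 ∧ ¬A1 on each row and compare to φ:
  A1=0, A2=0, A3=0, A4=0: formula gives 1, φ = 1 ✓
  A1=0, A2=0, A3=0, A4=1: formula gives 0, φ = 0 ✓
  A1=0, A2=0, A3=1, A4=0: formula gives 1, φ = 1 ✓
  A1=0, A2=0, A3=1, A4=1: formula gives 0, φ = 0 ✓
  … (the remaining 12 rows also agree.)
All 16 rows match — the expression computes φ exactly.

Yes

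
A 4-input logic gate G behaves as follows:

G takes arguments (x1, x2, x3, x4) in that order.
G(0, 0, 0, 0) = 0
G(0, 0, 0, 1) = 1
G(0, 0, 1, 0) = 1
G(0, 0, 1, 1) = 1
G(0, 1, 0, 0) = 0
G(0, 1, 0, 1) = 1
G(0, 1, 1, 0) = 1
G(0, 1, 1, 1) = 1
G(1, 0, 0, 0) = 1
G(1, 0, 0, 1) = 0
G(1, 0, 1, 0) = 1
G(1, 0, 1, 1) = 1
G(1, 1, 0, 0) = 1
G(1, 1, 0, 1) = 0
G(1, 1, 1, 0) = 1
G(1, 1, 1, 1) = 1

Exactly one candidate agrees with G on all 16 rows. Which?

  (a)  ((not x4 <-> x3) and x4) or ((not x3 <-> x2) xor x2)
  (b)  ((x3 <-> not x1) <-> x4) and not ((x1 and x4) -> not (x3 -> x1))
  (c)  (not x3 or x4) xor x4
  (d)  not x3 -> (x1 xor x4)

(a): at (1,0,0,0) it gives 0, but G = 1 — eliminated.
(b): at (0,0,0,1) it gives 0, but G = 1 — eliminated.
(c): at (0,0,0,0) it gives 1, but G = 0 — eliminated.
Only (d) survives; checking it on all 16 rows confirms it matches G.

d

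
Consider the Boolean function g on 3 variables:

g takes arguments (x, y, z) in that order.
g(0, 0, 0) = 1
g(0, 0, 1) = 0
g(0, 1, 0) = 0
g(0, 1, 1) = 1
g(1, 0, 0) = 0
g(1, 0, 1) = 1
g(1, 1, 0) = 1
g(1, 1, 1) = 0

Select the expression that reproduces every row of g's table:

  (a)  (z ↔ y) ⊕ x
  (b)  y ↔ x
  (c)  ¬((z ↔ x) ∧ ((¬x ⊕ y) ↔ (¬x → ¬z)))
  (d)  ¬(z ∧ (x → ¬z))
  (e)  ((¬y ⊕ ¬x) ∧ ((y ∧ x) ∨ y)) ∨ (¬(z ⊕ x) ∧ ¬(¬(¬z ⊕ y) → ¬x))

(b) fails at (0,0,1): the formula yields 1, g is 0.
(c) fails at (0,0,0): the formula yields 0, g is 1.
(d) fails at (0,1,0): the formula yields 1, g is 0.
(e) fails at (0,0,0): the formula yields 0, g is 1.
Only (a) survives; checking it on all 8 rows confirms it matches g.

a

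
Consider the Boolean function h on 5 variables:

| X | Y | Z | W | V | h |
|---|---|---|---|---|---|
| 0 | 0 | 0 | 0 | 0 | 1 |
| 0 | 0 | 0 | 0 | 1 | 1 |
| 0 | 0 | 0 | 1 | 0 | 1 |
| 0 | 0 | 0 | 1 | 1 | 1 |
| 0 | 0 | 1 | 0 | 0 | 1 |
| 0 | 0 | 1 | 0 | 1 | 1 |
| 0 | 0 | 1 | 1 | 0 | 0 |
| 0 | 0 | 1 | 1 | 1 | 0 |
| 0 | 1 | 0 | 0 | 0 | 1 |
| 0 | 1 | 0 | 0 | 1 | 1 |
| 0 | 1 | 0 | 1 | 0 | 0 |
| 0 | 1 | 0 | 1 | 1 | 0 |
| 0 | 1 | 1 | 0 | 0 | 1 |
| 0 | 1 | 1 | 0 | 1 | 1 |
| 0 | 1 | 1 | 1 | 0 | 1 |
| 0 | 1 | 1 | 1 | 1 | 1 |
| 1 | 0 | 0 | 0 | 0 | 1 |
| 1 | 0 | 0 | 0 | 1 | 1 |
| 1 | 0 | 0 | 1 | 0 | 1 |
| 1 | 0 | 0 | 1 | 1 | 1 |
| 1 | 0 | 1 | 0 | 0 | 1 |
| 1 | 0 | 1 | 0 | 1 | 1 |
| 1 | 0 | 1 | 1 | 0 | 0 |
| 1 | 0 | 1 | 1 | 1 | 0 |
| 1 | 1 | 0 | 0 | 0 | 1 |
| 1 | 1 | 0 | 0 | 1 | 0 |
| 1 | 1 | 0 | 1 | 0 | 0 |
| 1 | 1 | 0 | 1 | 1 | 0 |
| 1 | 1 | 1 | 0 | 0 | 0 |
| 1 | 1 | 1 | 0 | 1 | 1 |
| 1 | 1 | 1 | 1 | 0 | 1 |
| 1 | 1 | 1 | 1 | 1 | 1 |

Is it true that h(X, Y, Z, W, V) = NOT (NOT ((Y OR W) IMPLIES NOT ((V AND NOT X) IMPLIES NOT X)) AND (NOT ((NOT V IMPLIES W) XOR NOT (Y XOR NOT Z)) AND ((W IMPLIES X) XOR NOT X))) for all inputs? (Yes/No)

Test each input against both h and the formula:
  X=0, Y=0, Z=0, W=0, V=0: formula gives 1, h = 1 ✓
  X=0, Y=0, Z=0, W=0, V=1: formula gives 1, h = 1 ✓
  X=0, Y=0, Z=0, W=1, V=0: formula gives 1, h = 1 ✓
  X=0, Y=0, Z=0, W=1, V=1: formula gives 1, h = 1 ✓
  … (the remaining 28 rows also agree.)
No disagreement on any input; they are logically equivalent.

Yes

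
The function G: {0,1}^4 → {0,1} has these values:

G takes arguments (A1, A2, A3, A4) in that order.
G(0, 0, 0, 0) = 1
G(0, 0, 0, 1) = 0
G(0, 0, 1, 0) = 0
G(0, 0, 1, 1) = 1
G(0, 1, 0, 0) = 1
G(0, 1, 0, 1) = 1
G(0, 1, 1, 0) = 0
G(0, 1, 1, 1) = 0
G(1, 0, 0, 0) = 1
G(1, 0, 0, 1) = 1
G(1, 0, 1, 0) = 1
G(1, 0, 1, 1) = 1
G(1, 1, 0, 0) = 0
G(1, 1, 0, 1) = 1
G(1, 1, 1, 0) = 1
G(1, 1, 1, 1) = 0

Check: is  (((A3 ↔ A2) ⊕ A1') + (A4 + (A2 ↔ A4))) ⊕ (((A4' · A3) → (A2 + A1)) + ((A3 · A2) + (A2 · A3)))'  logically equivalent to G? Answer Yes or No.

No

Check the formula against G row by row:
  A1=0, A2=0, A3=0, A4=0: formula gives 1, G = 1 ✓
  A1=0, A2=0, A3=0, A4=1: formula gives 1, but G = 0 ✗
A single disagreement suffices: at (0,0,0,1) they differ, so the formula does not compute G.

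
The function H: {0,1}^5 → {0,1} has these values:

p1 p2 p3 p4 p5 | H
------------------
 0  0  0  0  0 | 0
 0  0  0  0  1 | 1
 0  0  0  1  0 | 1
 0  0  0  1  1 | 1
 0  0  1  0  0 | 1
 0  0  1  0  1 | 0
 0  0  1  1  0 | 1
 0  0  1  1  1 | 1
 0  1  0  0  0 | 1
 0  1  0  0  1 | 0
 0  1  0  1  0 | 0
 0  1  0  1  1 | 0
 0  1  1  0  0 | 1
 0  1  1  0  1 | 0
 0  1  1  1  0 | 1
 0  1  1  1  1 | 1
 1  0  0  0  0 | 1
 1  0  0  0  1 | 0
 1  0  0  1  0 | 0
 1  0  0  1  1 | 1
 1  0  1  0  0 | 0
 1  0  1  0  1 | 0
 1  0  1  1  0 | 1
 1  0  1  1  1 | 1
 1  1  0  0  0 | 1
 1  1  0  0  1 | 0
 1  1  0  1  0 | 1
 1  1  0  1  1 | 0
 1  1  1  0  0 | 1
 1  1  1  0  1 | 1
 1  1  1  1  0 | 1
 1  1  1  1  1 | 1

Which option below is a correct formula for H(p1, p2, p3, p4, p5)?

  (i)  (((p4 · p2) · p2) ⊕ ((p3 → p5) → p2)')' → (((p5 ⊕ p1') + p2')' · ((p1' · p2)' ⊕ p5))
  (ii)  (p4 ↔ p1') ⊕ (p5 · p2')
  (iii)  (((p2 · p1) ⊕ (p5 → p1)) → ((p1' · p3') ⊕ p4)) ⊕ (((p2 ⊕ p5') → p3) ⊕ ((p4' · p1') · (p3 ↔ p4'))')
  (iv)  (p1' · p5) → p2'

iii

(i) fails at (0,0,0,0,0): the formula yields 1, H is 0.
(ii) fails at (0,0,0,1,1): the formula yields 0, H is 1.
(iv) fails at (0,0,0,0,0): the formula yields 1, H is 0.
Only (iii) survives; checking it on all 32 rows confirms it matches H.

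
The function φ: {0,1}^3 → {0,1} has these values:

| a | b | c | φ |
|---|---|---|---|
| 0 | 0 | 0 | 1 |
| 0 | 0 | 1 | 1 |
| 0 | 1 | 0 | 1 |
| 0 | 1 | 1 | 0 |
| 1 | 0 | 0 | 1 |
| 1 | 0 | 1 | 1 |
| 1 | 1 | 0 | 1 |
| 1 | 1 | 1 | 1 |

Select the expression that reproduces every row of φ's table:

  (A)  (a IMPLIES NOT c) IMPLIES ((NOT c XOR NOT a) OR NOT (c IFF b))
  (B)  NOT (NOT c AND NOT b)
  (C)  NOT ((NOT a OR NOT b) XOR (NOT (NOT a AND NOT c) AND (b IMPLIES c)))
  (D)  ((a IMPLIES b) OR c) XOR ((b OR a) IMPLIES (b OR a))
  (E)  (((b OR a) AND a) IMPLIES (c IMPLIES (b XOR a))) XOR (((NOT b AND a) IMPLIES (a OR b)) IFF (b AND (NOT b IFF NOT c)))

(A): at (0,0,0) it gives 0, but φ = 1 — eliminated.
(B): at (0,0,0) it gives 0, but φ = 1 — eliminated.
(C): at (0,0,0) it gives 0, but φ = 1 — eliminated.
(D): at (0,0,0) it gives 0, but φ = 1 — eliminated.
Only (E) survives; checking it on all 8 rows confirms it matches φ.

E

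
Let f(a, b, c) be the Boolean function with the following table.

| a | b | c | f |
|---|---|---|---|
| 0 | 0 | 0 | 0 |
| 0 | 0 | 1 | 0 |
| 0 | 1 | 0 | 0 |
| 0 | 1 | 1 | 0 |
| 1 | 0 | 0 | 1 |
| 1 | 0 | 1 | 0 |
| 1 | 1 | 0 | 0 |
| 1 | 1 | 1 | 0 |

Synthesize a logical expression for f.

f(a, b, c) = (a ∧ ¬b) ∧ ¬c

f is 1 on exactly one input, (1,0,0), whose minterm is a·¬b·¬c. So f is just that conjunction.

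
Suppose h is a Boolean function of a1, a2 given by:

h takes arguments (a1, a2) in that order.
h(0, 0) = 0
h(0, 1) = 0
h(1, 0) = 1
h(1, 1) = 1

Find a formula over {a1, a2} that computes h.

h(a1, a2) = a1

The output simply equals a1.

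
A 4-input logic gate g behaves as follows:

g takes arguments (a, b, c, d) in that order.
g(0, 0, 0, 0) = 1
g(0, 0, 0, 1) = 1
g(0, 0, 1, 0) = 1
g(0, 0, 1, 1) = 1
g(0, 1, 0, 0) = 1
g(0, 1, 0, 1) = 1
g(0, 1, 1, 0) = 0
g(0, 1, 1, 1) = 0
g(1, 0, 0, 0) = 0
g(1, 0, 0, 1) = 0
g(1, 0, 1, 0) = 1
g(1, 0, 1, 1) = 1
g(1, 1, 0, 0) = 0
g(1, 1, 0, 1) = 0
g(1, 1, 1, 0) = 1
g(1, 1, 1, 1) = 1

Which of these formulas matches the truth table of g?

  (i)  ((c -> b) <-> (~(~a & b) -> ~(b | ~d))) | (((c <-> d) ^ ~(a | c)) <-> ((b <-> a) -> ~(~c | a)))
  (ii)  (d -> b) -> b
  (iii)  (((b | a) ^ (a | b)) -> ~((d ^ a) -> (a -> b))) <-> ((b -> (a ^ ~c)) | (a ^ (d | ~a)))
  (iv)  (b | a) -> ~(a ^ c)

iv

(i) fails at (0,1,1,0): the formula yields 1, g is 0.
(ii) fails at (0,0,0,0): the formula yields 0, g is 1.
(iii) fails at (0,1,1,0): the formula yields 1, g is 0.
That leaves (iv). Evaluating it on every row reproduces the table of g exactly.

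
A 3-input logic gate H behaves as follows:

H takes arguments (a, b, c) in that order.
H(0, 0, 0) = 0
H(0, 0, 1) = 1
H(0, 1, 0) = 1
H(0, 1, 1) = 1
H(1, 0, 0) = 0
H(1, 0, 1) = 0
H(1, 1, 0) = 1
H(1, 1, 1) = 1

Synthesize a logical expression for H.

H(a, b, c) = not ((((not a and not b) and not c) or ((a and not b) and not c)) or ((a and not b) and c))

H is 0 on only 3 rows — (0,0,0), (1,0,0), (1,0,1). Writing each as a minterm (¬a·¬b·¬c, a·¬b·¬c, a·¬b·c) and OR-ing them characterizes exactly where H=0, so H is the negation of that disjunction.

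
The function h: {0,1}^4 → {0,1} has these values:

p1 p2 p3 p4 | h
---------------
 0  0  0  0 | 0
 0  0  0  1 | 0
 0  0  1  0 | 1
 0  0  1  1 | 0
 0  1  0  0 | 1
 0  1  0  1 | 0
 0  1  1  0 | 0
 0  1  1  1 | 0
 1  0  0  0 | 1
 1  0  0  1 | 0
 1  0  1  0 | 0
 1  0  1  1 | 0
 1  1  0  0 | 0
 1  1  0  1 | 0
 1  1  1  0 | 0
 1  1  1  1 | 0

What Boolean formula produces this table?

Collect the rows where h=1 — (0,0,1,0), (0,1,0,0), (1,0,0,0) — and write one minterm per row: ¬p1·¬p2·p3·¬p4, ¬p1·p2·¬p3·¬p4, p1·¬p2·¬p3·¬p4. Their union (logical OR) reproduces the table exactly.

h(p1, p2, p3, p4) = ((((p1' · p2') · p3) · p4') + (((p1' · p2) · p3') · p4')) + (((p1 · p2') · p3') · p4')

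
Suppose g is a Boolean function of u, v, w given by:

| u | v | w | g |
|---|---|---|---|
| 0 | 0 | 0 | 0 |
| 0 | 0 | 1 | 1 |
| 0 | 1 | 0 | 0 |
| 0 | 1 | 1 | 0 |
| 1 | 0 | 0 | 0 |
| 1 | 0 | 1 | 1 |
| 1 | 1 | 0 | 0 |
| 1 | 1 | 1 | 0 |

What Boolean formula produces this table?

g=1 on 2 inputs: (0,0,1), (1,0,1). Reading each as a conjunction of literals (¬u·¬v·w, u·¬v·w) and taking the OR gives the canonical DNF.

g(u, v, w) = ((u' · v') · w) + ((u · v') · w)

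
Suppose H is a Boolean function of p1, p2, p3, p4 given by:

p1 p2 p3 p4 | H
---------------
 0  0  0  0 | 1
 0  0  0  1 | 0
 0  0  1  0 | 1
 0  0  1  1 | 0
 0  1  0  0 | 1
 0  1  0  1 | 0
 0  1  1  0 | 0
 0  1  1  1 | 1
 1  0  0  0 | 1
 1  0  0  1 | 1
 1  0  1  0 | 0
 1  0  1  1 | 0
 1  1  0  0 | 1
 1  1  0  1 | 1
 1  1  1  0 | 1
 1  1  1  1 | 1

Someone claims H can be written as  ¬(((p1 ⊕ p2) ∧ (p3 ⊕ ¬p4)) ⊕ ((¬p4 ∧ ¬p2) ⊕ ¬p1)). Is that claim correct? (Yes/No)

Test each input against both H and the formula:
  p1=0, p2=0, p3=0, p4=0: formula gives 1, H = 1 ✓
  p1=0, p2=0, p3=0, p4=1: formula gives 0, H = 0 ✓
  p1=0, p2=0, p3=1, p4=0: formula gives 1, H = 1 ✓
  p1=0, p2=0, p3=1, p4=1: formula gives 0, H = 0 ✓
  … (the remaining 12 rows also agree.)
Every row agrees, so the formula is equivalent.

Yes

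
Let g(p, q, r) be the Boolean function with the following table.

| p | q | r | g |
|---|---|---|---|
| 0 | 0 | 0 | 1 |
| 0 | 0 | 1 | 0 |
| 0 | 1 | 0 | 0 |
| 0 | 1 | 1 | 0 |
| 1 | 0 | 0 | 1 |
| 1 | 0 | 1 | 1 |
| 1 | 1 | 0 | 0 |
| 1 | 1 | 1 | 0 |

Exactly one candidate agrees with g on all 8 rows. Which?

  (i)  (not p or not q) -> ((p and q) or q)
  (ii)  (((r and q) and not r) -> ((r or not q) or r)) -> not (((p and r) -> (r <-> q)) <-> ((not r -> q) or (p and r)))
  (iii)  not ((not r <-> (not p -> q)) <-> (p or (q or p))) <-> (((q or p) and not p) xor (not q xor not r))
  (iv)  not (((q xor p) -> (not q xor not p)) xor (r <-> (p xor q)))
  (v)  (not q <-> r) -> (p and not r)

ii

(i) fails at (0,0,0): the formula yields 0, g is 1.
(iii) fails at (0,0,1): the formula yields 1, g is 0.
(iv) fails at (0,1,1): the formula yields 1, g is 0.
(v) fails at (0,1,1): the formula yields 1, g is 0.
Only (ii) survives; checking it on all 8 rows confirms it matches g.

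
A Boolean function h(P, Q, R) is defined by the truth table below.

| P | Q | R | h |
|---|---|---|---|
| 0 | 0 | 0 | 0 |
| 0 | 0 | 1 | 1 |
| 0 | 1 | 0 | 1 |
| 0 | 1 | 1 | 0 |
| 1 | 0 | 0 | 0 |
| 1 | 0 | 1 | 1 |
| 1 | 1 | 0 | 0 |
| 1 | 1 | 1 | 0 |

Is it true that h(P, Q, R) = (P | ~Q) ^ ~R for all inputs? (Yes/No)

Check the formula against h row by row:
  P=0, Q=0, R=0: formula gives 0, h = 0 ✓
  P=0, Q=0, R=1: formula gives 1, h = 1 ✓
  P=0, Q=1, R=0: formula gives 1, h = 1 ✓
  P=0, Q=1, R=1: formula gives 0, h = 0 ✓
  P=1, Q=0, R=0: formula gives 0, h = 0 ✓
  …
  P=1, Q=1, R=1: formula gives 1, but h = 0 ✗
Since they disagree at (1,1,1), the expression is not a correct formula for h.

No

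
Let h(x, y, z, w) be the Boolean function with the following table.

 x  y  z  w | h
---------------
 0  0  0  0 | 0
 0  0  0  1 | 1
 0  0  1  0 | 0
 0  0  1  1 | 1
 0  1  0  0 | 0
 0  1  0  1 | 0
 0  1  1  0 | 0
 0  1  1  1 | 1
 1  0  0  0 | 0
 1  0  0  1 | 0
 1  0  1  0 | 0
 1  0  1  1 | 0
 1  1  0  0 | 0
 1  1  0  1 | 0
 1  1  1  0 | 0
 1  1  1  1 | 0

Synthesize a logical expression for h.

h=1 on 3 inputs: (0,0,0,1), (0,0,1,1), (0,1,1,1). Reading each as a conjunction of literals (¬x·¬y·¬z·w, ¬x·¬y·z·w, ¬x·y·z·w) and taking the OR gives the canonical DNF.

h(x, y, z, w) = ((((¬x ∧ ¬y) ∧ ¬z) ∧ w) ∨ (((¬x ∧ ¬y) ∧ z) ∧ w)) ∨ (((¬x ∧ y) ∧ z) ∧ w)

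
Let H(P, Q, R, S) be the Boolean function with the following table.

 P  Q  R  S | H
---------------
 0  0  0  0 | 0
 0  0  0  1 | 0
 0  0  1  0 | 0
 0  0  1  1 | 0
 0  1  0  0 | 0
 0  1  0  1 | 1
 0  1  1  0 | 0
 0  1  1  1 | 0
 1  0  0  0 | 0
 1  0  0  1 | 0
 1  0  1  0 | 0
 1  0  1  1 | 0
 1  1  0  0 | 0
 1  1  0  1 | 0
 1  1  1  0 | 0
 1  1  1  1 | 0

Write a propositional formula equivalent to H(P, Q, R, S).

H(P, Q, R, S) = ((¬P ∧ Q) ∧ ¬R) ∧ S

Only row (0,1,0,1) gives 1. That row's minterm ¬P·Q·¬R·S is H directly.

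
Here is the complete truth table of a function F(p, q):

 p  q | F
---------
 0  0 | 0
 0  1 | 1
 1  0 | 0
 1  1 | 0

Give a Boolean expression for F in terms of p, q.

F(p, q) = p' · q

1 only at (0,1): NOT p AND q.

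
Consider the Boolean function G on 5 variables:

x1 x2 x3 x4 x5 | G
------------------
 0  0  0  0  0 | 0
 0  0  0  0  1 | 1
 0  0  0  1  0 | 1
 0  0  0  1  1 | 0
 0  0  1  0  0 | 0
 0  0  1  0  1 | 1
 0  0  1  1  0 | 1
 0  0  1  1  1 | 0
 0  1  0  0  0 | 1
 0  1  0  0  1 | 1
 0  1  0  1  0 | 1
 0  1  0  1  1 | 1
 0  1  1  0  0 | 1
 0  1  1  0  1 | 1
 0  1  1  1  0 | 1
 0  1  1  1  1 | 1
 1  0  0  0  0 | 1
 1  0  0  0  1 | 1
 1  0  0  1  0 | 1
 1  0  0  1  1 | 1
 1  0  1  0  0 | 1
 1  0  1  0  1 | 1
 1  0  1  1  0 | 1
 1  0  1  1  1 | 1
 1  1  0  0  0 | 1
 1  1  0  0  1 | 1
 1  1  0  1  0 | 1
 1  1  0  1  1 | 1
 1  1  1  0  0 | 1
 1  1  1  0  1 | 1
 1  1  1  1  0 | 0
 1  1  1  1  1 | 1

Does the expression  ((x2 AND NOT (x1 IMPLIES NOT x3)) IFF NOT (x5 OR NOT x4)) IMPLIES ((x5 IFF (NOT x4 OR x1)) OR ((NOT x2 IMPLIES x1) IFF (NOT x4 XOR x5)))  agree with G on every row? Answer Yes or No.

Check the formula against G row by row:
  x1=0, x2=0, x3=0, x4=0, x5=0: formula gives 0, G = 0 ✓
  x1=0, x2=0, x3=0, x4=0, x5=1: formula gives 1, G = 1 ✓
  x1=0, x2=0, x3=0, x4=1, x5=0: formula gives 1, G = 1 ✓
  x1=0, x2=0, x3=0, x4=1, x5=1: formula gives 0, G = 0 ✓
  … (the remaining 28 rows also agree.)
Every row agrees, so the formula is equivalent.

Yes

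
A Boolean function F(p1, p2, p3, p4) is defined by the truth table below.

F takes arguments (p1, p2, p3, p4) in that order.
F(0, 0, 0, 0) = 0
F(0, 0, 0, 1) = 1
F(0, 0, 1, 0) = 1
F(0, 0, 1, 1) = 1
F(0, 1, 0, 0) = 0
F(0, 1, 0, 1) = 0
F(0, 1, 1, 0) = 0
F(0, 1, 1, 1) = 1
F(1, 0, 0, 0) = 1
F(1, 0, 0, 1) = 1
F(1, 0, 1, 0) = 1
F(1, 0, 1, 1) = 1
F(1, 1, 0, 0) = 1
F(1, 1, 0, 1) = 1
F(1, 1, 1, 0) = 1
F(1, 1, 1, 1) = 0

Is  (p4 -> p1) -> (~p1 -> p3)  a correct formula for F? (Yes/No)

No

Check the formula against F row by row:
  p1=0, p2=0, p3=0, p4=0: formula gives 0, F = 0 ✓
  p1=0, p2=0, p3=0, p4=1: formula gives 1, F = 1 ✓
  p1=0, p2=0, p3=1, p4=0: formula gives 1, F = 1 ✓
  p1=0, p2=0, p3=1, p4=1: formula gives 1, F = 1 ✓
  …
  p1=0, p2=1, p3=0, p4=1: formula gives 1, but F = 0 ✗
Row (0,1,0,1) is a counterexample, so the formula is not equivalent to F.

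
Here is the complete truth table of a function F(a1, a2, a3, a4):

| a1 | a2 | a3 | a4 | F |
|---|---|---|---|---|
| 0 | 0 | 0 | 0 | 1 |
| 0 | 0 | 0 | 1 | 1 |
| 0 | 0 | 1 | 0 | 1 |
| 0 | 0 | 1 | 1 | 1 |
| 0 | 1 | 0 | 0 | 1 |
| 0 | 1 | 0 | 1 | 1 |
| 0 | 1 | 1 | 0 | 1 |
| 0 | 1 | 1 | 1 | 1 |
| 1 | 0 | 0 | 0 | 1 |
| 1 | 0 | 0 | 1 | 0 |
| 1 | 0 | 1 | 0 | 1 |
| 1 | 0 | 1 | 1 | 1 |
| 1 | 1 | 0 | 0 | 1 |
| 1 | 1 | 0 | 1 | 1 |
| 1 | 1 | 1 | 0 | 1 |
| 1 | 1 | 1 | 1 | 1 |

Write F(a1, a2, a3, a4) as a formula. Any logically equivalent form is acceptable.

F is 0 on exactly one input, (1,0,0,1), whose minterm is a1·¬a2·¬a3·a4. So F is the negation of that single conjunction.

F(a1, a2, a3, a4) = not (((a1 and not a2) and not a3) and a4)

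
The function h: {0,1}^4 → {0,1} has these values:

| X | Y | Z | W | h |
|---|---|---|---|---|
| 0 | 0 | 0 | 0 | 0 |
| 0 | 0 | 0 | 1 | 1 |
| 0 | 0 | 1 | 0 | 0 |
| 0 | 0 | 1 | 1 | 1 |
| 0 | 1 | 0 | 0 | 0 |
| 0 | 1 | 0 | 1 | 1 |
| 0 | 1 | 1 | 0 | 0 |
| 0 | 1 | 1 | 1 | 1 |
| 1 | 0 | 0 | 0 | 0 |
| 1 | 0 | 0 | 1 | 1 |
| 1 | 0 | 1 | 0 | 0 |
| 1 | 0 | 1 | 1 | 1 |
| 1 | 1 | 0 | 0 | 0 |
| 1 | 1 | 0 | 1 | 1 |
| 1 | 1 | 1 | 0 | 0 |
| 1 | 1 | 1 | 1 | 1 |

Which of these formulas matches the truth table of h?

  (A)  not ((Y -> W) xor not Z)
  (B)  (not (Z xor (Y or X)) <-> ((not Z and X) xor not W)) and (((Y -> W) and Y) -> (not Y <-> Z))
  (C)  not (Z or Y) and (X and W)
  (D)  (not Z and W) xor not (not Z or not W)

D

(A) fails at (0,0,0,0): the formula yields 1, h is 0.
(B) fails at (0,0,0,0): the formula yields 1, h is 0.
(C) fails at (0,0,0,1): the formula yields 0, h is 1.
That leaves (D). Evaluating it on every row reproduces the table of h exactly.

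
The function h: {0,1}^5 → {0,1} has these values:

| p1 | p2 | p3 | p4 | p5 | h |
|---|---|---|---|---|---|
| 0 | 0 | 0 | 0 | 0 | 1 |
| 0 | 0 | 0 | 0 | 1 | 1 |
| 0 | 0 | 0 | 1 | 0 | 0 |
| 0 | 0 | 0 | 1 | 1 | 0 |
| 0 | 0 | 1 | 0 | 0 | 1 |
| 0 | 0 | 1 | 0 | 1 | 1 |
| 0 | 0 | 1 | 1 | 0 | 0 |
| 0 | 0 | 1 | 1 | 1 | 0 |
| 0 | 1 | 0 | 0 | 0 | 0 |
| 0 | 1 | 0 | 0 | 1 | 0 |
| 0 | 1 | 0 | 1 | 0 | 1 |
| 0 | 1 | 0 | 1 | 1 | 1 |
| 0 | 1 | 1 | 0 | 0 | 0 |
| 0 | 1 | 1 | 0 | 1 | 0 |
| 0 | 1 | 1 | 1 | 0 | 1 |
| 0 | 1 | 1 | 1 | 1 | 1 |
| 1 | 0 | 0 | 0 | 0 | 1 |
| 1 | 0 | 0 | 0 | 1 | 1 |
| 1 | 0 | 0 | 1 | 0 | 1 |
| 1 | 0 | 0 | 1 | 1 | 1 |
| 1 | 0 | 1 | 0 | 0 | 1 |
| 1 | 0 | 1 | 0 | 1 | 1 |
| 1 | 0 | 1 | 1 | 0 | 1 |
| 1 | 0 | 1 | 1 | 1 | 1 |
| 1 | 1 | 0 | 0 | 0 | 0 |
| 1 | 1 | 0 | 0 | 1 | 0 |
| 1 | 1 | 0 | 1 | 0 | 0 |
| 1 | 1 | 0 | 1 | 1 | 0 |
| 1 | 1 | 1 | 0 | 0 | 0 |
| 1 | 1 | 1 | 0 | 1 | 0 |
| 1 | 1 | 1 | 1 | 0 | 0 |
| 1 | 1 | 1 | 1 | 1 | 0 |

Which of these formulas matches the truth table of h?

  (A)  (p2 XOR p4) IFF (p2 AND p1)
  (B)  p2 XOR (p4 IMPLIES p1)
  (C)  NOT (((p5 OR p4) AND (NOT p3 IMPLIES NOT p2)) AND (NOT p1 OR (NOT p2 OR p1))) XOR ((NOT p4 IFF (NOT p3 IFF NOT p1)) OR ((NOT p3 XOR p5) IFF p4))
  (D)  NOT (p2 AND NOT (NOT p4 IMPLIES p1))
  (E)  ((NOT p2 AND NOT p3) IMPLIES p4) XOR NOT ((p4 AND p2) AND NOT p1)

(A): at (1,0,0,1,0) it gives 0, but h = 1 — eliminated.
(C): at (0,0,0,0,0) it gives 0, but h = 1 — eliminated.
(D): at (0,0,0,1,0) it gives 1, but h = 0 — eliminated.
(E): at (0,0,1,0,0) it gives 0, but h = 1 — eliminated.
Only (B) survives; checking it on all 32 rows confirms it matches h.

B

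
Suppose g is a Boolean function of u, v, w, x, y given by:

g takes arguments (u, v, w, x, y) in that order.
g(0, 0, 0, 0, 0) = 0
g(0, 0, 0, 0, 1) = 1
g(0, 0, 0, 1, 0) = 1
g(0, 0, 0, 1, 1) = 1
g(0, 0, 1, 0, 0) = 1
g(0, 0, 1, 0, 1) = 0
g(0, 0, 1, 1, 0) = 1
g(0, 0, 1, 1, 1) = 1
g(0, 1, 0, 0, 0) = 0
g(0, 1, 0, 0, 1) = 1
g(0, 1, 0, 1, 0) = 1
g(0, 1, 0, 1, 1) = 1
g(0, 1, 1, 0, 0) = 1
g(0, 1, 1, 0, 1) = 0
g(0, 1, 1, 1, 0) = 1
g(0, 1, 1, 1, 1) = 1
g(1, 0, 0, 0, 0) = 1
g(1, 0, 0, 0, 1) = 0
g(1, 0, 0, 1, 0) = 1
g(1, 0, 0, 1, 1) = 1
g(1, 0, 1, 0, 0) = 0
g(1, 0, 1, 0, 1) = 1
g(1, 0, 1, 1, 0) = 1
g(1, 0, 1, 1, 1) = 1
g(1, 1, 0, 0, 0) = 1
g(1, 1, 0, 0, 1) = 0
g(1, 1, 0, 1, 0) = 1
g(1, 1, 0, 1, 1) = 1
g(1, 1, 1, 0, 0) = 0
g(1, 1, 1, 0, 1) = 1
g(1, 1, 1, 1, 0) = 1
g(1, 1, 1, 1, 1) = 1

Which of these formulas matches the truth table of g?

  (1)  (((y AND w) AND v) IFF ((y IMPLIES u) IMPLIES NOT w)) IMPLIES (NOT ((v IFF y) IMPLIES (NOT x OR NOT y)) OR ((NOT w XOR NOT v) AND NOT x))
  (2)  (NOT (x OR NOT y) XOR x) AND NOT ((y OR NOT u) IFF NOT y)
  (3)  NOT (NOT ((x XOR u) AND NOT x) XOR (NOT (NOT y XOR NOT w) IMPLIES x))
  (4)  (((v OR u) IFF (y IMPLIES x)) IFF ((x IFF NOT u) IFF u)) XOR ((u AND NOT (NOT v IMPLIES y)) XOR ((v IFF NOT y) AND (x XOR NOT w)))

(1) disagrees with g on (0,0,0,0,0) (formula → 1, table → 0); rule it out.
(2) disagrees with g on (0,0,0,1,0) (formula → 0, table → 1); rule it out.
(4) disagrees with g on (0,0,0,0,1) (formula → 0, table → 1); rule it out.
Only (3) survives; checking it on all 32 rows confirms it matches g.

3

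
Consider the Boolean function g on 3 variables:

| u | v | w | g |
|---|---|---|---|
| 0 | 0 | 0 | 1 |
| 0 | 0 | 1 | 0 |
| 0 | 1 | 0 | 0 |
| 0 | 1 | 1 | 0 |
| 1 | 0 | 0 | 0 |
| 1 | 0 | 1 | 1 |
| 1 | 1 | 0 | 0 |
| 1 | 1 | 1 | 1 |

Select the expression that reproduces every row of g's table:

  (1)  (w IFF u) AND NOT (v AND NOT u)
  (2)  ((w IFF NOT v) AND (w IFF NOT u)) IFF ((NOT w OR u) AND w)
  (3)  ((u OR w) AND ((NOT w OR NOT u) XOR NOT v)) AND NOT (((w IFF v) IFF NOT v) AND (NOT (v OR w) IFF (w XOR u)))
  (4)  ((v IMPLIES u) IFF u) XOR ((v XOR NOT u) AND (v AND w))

1

(2): at (0,1,0) it gives 1, but g = 0 — eliminated.
(3): at (0,0,0) it gives 0, but g = 1 — eliminated.
(4): at (0,0,0) it gives 0, but g = 1 — eliminated.
Only (1) survives; checking it on all 8 rows confirms it matches g.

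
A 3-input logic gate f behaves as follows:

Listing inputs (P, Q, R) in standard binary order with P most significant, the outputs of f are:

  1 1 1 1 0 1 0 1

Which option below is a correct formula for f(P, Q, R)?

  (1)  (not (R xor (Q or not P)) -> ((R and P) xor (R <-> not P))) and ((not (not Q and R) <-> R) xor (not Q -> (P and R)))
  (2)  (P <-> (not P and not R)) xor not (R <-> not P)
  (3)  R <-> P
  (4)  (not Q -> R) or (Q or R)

2

(1) fails at (0,0,0): the formula yields 0, f is 1.
(3) fails at (0,0,1): the formula yields 0, f is 1.
(4) fails at (0,0,0): the formula yields 0, f is 1.
Only (2) survives; checking it on all 8 rows confirms it matches f.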